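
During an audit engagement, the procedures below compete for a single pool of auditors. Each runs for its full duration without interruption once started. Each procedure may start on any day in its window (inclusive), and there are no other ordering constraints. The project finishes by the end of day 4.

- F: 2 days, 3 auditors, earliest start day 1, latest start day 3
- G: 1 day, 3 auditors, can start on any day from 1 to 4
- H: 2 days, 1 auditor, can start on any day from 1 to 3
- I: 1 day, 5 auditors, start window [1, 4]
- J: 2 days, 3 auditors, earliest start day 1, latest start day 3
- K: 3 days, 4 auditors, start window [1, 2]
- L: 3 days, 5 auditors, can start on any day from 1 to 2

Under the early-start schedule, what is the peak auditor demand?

Early-start schedule: F@1, G@1, H@1, I@1, J@1, K@1, L@1.
Load per day: day 1: 24, day 2: 16, day 3: 9, day 4: 0.
Peak is 24.

24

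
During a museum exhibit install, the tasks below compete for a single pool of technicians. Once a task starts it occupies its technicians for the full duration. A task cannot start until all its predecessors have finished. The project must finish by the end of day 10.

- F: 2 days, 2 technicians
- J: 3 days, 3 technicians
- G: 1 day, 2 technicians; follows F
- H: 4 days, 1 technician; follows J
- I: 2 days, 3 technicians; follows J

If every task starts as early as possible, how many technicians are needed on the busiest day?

Early-start schedule: F@1, J@1, G@3, H@4, I@4.
Load per day: day 1: 5, day 2: 5, day 3: 5, day 4: 4, day 5: 4, day 6: 1, day 7: 1, day 8: 0, day 9: 0, day 10: 0.
Peak is 5.

5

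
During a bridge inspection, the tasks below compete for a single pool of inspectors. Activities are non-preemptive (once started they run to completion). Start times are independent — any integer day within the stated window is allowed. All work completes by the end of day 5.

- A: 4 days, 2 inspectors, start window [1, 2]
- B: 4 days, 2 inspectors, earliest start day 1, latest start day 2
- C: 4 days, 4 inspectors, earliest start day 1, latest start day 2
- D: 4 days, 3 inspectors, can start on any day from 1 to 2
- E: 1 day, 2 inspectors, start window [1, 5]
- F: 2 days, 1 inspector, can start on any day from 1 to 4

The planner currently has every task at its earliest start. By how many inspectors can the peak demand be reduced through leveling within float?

Early-start peak: d1:14  d2:12  d3:11  d4:11  d5:0 ⇒ 14.
Leveled (A@1, B@1, C@1, D@1, E@5, F@1): d1:12  d2:12  d3:11  d4:11  d5:2 ⇒ 12.
Reduction 14 − 12 = 2.

2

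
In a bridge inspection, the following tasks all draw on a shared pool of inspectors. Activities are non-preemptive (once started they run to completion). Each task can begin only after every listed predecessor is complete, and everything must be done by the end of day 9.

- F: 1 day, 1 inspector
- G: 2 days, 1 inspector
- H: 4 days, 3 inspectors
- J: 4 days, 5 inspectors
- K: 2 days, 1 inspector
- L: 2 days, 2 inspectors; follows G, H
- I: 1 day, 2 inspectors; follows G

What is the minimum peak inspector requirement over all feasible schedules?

Early-start (F@1, G@1, H@1, J@1, K@1, L@5, I@3) gives peak 11: d1:11  d2:10  d3:10  d4:8  d5:2  d6:2  d7:0  d8:0  d9:0.
Shift J→5.
Schedule F@1, G@1, H@1, J@5, K@1, L@5, I@3: d1:6  d2:5  d3:5  d4:3  d5:7  d6:7  d7:5  d8:5  d9:0 — peak 7.

7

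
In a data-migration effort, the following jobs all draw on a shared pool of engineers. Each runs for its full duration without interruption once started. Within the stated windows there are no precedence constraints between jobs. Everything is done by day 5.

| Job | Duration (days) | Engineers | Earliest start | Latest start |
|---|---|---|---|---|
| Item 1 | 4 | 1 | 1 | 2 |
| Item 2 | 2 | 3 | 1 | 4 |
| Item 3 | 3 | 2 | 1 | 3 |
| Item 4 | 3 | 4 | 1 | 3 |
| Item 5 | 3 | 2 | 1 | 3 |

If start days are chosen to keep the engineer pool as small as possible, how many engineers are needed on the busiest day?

9

Early-start (Item 1@1, Item 2@1, Item 3@1, Item 4@1, Item 5@1) gives peak 12: d1:12  d2:12  d3:9  d4:1  d5:0.
Shift Item 4→3.
Schedule Item 1@1, Item 2@1, Item 3@1, Item 4@3, Item 5@1: d1:8  d2:8  d3:9  d4:5  d5:4 — peak 9.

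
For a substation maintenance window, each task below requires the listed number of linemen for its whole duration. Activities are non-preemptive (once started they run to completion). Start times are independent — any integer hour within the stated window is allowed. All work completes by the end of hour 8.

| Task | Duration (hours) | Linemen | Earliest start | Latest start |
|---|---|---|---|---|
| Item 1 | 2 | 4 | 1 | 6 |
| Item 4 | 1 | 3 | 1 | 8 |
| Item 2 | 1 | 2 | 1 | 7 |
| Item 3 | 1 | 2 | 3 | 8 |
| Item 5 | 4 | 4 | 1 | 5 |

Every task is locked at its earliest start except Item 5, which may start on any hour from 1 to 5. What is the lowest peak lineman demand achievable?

9

Item 5@1: h1:13  h2:8  h3:6  h4:4  h5:0  h6:0  h7:0  h8:0 → peak 13
Item 5@2: h1:9  h2:8  h3:6  h4:4  h5:4  h6:0  h7:0  h8:0 → peak 9
Item 5@3: h1:9  h2:4  h3:6  h4:4  h5:4  h6:4  h7:0  h8:0 → peak 9
Item 5@4: h1:9  h2:4  h3:2  h4:4  h5:4  h6:4  h7:4  h8:0 → peak 9
Item 5@5: h1:9  h2:4  h3:2  h4:0  h5:4  h6:4  h7:4  h8:4 → peak 9
Best is Item 5@2, peak 9.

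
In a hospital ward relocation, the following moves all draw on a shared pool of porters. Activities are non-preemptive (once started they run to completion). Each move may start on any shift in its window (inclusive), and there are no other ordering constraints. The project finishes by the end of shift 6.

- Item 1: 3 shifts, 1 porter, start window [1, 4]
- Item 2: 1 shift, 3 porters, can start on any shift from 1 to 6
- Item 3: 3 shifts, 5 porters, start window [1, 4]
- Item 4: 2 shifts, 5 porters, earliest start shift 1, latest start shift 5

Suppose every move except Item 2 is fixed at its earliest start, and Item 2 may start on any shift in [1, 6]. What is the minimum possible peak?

11

Item 2@1: s1:14  s2:11  s3:6  s4:0  s5:0  s6:0 → peak 14
Item 2@2: s1:11  s2:14  s3:6  s4:0  s5:0  s6:0 → peak 14
Item 2@3: s1:11  s2:11  s3:9  s4:0  s5:0  s6:0 → peak 11
Item 2@4: s1:11  s2:11  s3:6  s4:3  s5:0  s6:0 → peak 11
Item 2@5: s1:11  s2:11  s3:6  s4:0  s5:3  s6:0 → peak 11
Item 2@6: s1:11  s2:11  s3:6  s4:0  s5:0  s6:3 → peak 11
Best is Item 2@3, peak 11.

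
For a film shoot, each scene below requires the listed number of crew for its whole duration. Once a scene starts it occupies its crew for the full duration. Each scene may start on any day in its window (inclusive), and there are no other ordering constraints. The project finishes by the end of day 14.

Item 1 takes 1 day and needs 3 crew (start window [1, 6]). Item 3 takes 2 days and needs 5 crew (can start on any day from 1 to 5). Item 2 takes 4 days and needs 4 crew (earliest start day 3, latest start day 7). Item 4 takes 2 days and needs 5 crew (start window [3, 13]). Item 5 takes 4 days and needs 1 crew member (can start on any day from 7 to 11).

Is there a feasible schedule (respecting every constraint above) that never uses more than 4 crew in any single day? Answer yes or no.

no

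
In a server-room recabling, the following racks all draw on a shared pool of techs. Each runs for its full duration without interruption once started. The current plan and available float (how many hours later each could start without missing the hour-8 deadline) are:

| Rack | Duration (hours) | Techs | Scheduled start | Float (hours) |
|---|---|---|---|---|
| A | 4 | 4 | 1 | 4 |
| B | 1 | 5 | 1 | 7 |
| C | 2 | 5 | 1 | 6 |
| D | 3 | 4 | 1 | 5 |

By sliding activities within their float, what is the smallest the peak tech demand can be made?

8

Early-start (A@1, B@1, C@1, D@1) gives peak 18: h1:18  h2:13  h3:8  h4:4  h5:0  h6:0  h7:0  h8:0.
Shift B→5, C→6.
Schedule A@1, B@5, C@6, D@1: h1:8  h2:8  h3:8  h4:4  h5:5  h6:5  h7:5  h8:0 — peak 8.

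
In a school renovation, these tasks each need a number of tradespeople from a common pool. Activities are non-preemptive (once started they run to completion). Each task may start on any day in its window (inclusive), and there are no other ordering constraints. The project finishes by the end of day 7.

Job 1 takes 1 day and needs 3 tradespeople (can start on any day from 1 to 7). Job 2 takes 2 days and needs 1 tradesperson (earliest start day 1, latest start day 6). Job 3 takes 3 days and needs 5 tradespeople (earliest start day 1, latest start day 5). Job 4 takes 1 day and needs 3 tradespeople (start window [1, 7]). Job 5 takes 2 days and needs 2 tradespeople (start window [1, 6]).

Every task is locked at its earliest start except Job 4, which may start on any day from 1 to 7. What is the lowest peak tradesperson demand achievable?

11

Job 4@1: d1:14  d2:8  d3:5  d4:0  d5:0  d6:0  d7:0 → peak 14
Job 4@2: d1:11  d2:11  d3:5  d4:0  d5:0  d6:0  d7:0 → peak 11
Job 4@3: d1:11  d2:8  d3:8  d4:0  d5:0  d6:0  d7:0 → peak 11
Job 4@4: d1:11  d2:8  d3:5  d4:3  d5:0  d6:0  d7:0 → peak 11
Job 4@5: d1:11  d2:8  d3:5  d4:0  d5:3  d6:0  d7:0 → peak 11
Job 4@6: d1:11  d2:8  d3:5  d4:0  d5:0  d6:3  d7:0 → peak 11
Job 4@7: d1:11  d2:8  d3:5  d4:0  d5:0  d6:0  d7:3 → peak 11
Best is Job 4@2, peak 11.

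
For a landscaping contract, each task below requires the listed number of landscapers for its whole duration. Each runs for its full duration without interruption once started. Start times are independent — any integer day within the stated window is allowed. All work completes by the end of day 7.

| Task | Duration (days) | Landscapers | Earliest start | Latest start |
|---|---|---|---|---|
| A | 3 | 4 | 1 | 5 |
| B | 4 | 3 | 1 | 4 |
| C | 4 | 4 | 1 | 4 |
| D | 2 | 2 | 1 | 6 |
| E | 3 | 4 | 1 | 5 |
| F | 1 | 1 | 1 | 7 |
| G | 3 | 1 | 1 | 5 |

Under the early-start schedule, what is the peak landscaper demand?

19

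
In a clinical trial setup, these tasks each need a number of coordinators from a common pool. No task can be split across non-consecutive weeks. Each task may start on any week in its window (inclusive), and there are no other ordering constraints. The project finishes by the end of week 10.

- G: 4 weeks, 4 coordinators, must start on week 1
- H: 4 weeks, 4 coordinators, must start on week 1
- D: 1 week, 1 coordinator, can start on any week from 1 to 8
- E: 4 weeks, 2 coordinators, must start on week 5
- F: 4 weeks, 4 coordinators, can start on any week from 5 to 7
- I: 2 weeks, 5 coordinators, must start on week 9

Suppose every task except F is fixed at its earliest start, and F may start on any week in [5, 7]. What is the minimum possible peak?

F@5: w1:9  w2:8  w3:8  w4:8  w5:6  w6:6  w7:6  w8:6  w9:5  w10:5 → peak 9
F@6: w1:9  w2:8  w3:8  w4:8  w5:2  w6:6  w7:6  w8:6  w9:9  w10:5 → peak 9
F@7: w1:9  w2:8  w3:8  w4:8  w5:2  w6:2  w7:6  w8:6  w9:9  w10:9 → peak 9
Best is F@5, peak 9.

9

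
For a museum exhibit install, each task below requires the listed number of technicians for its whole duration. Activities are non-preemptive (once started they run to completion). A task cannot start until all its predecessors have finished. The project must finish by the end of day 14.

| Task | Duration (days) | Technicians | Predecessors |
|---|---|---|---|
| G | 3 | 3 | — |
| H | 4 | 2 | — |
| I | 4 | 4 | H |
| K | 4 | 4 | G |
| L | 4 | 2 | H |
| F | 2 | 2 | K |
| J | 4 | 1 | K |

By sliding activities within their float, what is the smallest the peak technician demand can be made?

6

Early-start (G@1, H@1, I@5, K@4, L@5, F@8, J@8) gives peak 10: d1:5  d2:5  d3:5  d4:6  d5:10  d6:10  d7:10  d8:9  d9:3  d10:1  d11:1  d12:0  d13:0  d14:0.
Shift I→8, F→9, J→11.
Schedule G@1, H@1, I@8, K@4, L@5, F@9, J@11: d1:5  d2:5  d3:5  d4:6  d5:6  d6:6  d7:6  d8:6  d9:6  d10:6  d11:5  d12:1  d13:1  d14:1 — peak 6.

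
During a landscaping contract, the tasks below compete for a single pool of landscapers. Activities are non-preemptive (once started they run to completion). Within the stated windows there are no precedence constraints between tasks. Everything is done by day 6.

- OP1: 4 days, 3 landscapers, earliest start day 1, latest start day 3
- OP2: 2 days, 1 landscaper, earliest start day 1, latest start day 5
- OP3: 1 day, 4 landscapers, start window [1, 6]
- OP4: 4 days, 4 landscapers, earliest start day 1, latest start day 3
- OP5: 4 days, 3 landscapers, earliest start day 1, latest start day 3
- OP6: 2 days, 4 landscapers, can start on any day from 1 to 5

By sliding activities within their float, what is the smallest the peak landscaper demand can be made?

Early-start (OP1@1, OP2@1, OP3@1, OP4@1, OP5@1, OP6@1) gives peak 19: d1:19  d2:15  d3:10  d4:10  d5:0  d6:0.
Shift OP2→5, OP4→2, OP6→5.
Schedule OP1@1, OP2@5, OP3@1, OP4@2, OP5@1, OP6@5: d1:10  d2:10  d3:10  d4:10  d5:9  d6:5 — peak 10.

10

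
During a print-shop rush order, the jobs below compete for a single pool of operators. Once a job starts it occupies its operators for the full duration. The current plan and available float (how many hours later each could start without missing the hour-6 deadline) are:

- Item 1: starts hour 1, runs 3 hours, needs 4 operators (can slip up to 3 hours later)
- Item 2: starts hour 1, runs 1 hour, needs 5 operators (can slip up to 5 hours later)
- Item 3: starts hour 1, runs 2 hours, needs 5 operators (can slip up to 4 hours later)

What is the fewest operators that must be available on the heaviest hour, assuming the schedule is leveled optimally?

Early-start (Item 1@1, Item 2@1, Item 3@1) gives peak 14: h1:14  h2:9  h3:4  h4:0  h5:0  h6:0.
Shift Item 2→4, Item 3→5.
Schedule Item 1@1, Item 2@4, Item 3@5: h1:4  h2:4  h3:4  h4:5  h5:5  h6:5 — peak 5.
Total operator-hours = 27 over 6 hours ⇒ peak ≥ ⌈27/6⌉ = 5, so 5 is optimal.

5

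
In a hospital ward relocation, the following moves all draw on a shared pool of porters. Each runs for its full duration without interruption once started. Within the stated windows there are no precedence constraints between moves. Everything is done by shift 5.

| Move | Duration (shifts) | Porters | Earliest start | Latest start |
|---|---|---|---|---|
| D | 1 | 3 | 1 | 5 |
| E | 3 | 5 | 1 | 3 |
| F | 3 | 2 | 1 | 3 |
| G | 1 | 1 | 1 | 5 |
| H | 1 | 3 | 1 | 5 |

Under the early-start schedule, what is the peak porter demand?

14

Early-start schedule: D@1, E@1, F@1, G@1, H@1.
Load per shift: shift 1: 14, shift 2: 7, shift 3: 7, shift 4: 0, shift 5: 0.
Peak is 14.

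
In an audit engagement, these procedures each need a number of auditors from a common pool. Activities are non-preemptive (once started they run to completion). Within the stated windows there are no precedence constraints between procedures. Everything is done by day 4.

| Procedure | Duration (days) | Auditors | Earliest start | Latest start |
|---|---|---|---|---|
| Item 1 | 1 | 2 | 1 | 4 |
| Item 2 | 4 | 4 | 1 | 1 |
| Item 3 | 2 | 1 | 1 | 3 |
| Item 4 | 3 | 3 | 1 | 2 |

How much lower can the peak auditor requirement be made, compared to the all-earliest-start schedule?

2

Early-start peak: d1:10  d2:8  d3:7  d4:4 ⇒ 10.
Leveled (Item 1@1, Item 2@1, Item 3@1, Item 4@2): d1:7  d2:8  d3:7  d4:7 ⇒ 8.
Reduction 10 − 8 = 2.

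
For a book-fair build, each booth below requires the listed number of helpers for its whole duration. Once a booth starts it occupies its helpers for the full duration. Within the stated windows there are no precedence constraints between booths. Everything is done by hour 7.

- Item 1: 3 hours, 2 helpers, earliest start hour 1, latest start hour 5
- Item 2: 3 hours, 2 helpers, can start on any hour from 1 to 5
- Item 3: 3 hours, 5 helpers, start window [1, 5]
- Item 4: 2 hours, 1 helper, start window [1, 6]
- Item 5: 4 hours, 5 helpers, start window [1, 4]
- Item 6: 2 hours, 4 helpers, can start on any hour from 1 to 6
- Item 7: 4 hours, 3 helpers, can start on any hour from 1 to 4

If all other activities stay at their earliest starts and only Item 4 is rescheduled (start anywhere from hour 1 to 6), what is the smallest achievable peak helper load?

Item 4@1: h1:22  h2:22  h3:17  h4:8  h5:0  h6:0  h7:0 → peak 22
Item 4@2: h1:21  h2:22  h3:18  h4:8  h5:0  h6:0  h7:0 → peak 22
Item 4@3: h1:21  h2:21  h3:18  h4:9  h5:0  h6:0  h7:0 → peak 21
Item 4@4: h1:21  h2:21  h3:17  h4:9  h5:1  h6:0  h7:0 → peak 21
Item 4@5: h1:21  h2:21  h3:17  h4:8  h5:1  h6:1  h7:0 → peak 21
Item 4@6: h1:21  h2:21  h3:17  h4:8  h5:0  h6:1  h7:1 → peak 21
Best is Item 4@3, peak 21.

21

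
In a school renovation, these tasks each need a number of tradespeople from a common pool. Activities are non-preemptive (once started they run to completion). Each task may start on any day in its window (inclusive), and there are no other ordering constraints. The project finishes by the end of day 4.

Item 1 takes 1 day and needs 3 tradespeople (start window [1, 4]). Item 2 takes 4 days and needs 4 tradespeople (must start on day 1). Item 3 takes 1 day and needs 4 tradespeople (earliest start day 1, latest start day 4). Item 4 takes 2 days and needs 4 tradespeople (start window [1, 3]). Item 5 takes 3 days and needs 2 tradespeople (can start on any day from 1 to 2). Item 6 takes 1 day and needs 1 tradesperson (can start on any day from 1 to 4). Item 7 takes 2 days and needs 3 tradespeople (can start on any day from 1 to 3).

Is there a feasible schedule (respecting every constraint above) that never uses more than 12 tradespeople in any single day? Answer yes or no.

yes

Schedule Item 1@1, Item 2@1, Item 3@4, Item 4@3, Item 5@1, Item 6@2, Item 7@1: d1:12  d2:10  d3:10  d4:12 — peak 12 ≤ 12.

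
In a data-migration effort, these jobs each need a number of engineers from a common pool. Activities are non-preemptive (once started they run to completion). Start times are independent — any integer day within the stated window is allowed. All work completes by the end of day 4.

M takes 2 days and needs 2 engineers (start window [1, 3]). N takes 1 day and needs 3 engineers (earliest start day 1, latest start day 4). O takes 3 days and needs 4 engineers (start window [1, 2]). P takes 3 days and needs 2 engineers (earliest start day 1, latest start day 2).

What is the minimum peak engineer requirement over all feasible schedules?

Early-start (M@1, N@1, O@1, P@1) gives peak 11: d1:11  d2:8  d3:6  d4:0.
Shift O→2.
Schedule M@1, N@1, O@2, P@1: d1:7  d2:8  d3:6  d4:4 — peak 8.

8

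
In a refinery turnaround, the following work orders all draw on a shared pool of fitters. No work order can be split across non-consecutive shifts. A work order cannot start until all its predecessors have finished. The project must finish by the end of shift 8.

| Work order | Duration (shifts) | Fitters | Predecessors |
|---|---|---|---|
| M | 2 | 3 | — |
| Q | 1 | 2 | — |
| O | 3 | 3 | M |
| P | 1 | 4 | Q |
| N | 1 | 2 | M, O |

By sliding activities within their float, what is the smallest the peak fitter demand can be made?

Early-start (M@1, Q@1, O@3, P@2, N@6) gives peak 7: s1:5  s2:7  s3:3  s4:3  s5:3  s6:2  s7:0  s8:0.
Shift Q→3, O→4, P→7, N→8.
Schedule M@1, Q@3, O@4, P@7, N@8: s1:3  s2:3  s3:2  s4:3  s5:3  s6:3  s7:4  s8:2 — peak 4.

4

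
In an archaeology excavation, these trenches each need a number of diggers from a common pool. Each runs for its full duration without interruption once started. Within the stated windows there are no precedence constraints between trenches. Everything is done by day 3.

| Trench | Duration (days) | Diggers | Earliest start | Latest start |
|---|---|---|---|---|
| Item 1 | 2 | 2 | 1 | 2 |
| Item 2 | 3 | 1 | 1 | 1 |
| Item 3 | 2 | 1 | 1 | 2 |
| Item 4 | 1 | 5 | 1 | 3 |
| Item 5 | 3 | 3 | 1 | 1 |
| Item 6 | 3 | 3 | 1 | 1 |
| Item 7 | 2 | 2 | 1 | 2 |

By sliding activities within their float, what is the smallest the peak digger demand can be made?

12

Early-start (Item 1@1, Item 2@1, Item 3@1, Item 4@1, Item 5@1, Item 6@1, Item 7@1) gives peak 17: d1:17  d2:12  d3:7.
Shift Item 4→3.
Schedule Item 1@1, Item 2@1, Item 3@1, Item 4@3, Item 5@1, Item 6@1, Item 7@1: d1:12  d2:12  d3:12 — peak 12.
Total digger-days = 36 over 3 days ⇒ peak ≥ ⌈36/3⌉ = 12, so 12 is optimal.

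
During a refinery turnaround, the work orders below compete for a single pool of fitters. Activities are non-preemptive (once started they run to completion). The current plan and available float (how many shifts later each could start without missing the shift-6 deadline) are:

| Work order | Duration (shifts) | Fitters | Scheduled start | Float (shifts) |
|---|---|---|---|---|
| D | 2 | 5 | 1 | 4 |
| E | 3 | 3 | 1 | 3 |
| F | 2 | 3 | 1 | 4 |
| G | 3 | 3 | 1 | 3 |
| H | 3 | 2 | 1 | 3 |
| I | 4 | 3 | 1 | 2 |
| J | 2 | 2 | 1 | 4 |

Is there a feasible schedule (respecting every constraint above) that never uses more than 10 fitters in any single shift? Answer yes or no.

Schedule D@1, E@1, F@5, G@4, H@1, I@3, J@3: s1:10  s2:10  s3:10  s4:8  s5:9  s6:9 — peak 10 ≤ 10.

yes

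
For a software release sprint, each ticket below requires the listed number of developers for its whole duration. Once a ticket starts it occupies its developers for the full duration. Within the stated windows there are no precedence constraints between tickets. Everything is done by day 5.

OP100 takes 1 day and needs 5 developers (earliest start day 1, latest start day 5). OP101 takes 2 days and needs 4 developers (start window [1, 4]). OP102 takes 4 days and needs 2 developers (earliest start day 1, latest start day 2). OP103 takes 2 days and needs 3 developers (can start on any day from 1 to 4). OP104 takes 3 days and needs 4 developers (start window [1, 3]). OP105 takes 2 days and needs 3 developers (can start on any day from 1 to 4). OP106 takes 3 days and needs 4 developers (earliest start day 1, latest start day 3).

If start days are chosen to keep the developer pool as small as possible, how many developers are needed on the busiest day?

13

Early-start (OP100@1, OP101@1, OP102@1, OP103@1, OP104@1, OP105@1, OP106@1) gives peak 25: d1:25  d2:20  d3:10  d4:2  d5:0.
Shift OP103→2, OP104→2, OP105→4, OP106→3.
Schedule OP100@1, OP101@1, OP102@1, OP103@2, OP104@2, OP105@4, OP106@3: d1:11  d2:13  d3:13  d4:13  d5:7 — peak 13.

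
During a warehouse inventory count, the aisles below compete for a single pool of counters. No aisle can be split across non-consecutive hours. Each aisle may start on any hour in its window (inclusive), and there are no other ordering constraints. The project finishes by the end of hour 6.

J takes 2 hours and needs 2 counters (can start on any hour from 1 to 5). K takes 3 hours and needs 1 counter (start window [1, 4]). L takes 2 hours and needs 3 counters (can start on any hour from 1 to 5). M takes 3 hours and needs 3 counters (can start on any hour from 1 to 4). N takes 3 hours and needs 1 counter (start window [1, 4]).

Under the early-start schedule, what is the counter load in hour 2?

10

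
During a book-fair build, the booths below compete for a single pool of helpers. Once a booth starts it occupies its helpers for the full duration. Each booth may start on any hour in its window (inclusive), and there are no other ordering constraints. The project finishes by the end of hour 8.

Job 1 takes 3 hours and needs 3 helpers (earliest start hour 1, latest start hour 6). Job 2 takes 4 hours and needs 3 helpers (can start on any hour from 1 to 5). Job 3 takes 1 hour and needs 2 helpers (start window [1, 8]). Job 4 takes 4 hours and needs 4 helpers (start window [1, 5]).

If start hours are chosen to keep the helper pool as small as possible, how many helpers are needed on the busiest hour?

6

Early-start (Job 1@1, Job 2@1, Job 3@1, Job 4@1) gives peak 12: h1:12  h2:10  h3:10  h4:7  h5:0  h6:0  h7:0  h8:0.
Shift Job 3→4, Job 4→5.
Schedule Job 1@1, Job 2@1, Job 3@4, Job 4@5: h1:6  h2:6  h3:6  h4:5  h5:4  h6:4  h7:4  h8:4 — peak 6.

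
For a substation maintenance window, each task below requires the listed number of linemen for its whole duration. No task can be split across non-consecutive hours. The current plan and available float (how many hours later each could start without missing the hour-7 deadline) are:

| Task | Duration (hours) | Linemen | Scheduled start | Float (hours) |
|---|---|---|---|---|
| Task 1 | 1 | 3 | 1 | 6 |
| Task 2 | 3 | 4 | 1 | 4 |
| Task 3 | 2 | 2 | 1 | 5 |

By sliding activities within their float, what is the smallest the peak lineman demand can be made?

Early-start (Task 1@1, Task 2@1, Task 3@1) gives peak 9: h1:9  h2:6  h3:4  h4:0  h5:0  h6:0  h7:0.
Shift Task 2→2, Task 3→5.
Schedule Task 1@1, Task 2@2, Task 3@5: h1:3  h2:4  h3:4  h4:4  h5:2  h6:2  h7:0 — peak 4.

4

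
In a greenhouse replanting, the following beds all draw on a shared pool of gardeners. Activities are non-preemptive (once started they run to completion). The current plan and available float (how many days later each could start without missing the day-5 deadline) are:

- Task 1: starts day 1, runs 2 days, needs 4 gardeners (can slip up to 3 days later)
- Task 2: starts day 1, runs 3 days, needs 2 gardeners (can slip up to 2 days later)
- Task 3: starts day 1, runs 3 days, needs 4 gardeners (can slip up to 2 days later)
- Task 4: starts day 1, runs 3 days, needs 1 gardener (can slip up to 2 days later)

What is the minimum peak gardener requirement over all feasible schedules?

Early-start (Task 1@1, Task 2@1, Task 3@1, Task 4@1) gives peak 11: d1:11  d2:11  d3:7  d4:0  d5:0.
Shift Task 3→3.
Schedule Task 1@1, Task 2@1, Task 3@3, Task 4@1: d1:7  d2:7  d3:7  d4:4  d5:4 — peak 7.

7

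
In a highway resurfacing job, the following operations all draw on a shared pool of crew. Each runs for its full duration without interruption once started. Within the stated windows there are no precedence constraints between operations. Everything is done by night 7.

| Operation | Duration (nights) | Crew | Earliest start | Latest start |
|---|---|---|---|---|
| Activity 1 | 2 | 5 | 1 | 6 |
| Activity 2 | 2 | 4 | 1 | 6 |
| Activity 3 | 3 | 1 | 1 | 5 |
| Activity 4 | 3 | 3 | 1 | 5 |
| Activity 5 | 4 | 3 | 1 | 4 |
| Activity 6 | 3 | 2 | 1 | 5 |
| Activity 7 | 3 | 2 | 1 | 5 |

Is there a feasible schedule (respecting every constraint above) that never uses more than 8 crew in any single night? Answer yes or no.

Schedule Activity 1@1, Activity 2@3, Activity 3@1, Activity 4@5, Activity 5@4, Activity 6@1, Activity 7@5: n1:8  n2:8  n3:7  n4:7  n5:8  n6:8  n7:8 — peak 8 ≤ 8.

yes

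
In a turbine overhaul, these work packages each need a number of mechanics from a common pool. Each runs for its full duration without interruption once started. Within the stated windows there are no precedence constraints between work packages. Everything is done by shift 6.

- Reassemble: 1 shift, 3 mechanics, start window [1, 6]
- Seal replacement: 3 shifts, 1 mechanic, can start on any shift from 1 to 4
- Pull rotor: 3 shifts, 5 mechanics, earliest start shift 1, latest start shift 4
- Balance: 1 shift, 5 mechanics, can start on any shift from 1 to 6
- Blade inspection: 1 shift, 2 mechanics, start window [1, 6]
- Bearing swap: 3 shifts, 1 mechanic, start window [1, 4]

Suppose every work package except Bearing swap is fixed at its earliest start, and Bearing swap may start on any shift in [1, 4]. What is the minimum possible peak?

Bearing swap@1: s1:17  s2:7  s3:7  s4:0  s5:0  s6:0 → peak 17
Bearing swap@2: s1:16  s2:7  s3:7  s4:1  s5:0  s6:0 → peak 16
Bearing swap@3: s1:16  s2:6  s3:7  s4:1  s5:1  s6:0 → peak 16
Bearing swap@4: s1:16  s2:6  s3:6  s4:1  s5:1  s6:1 → peak 16
Best is Bearing swap@2, peak 16.

16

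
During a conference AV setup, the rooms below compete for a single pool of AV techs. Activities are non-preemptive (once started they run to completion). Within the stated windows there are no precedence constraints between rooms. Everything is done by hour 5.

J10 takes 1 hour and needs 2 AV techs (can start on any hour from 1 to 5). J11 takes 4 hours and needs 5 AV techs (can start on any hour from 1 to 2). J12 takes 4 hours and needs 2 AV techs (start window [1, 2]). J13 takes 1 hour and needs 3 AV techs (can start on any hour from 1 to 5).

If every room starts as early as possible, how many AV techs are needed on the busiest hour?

12

Early-start schedule: J10@1, J11@1, J12@1, J13@1.
Load per hour: hour 1: 12, hour 2: 7, hour 3: 7, hour 4: 7, hour 5: 0.
Peak is 12.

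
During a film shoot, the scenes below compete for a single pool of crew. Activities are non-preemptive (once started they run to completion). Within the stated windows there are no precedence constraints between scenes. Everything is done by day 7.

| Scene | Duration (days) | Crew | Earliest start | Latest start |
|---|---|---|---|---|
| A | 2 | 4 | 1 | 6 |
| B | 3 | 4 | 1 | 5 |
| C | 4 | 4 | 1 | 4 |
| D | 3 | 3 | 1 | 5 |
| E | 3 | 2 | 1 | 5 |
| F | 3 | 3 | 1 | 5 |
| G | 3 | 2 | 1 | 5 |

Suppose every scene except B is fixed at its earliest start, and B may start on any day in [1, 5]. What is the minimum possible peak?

18

B@1: d1:22  d2:22  d3:18  d4:4  d5:0  d6:0  d7:0 → peak 22
B@2: d1:18  d2:22  d3:18  d4:8  d5:0  d6:0  d7:0 → peak 22
B@3: d1:18  d2:18  d3:18  d4:8  d5:4  d6:0  d7:0 → peak 18
B@4: d1:18  d2:18  d3:14  d4:8  d5:4  d6:4  d7:0 → peak 18
B@5: d1:18  d2:18  d3:14  d4:4  d5:4  d6:4  d7:4 → peak 18
Best is B@3, peak 18.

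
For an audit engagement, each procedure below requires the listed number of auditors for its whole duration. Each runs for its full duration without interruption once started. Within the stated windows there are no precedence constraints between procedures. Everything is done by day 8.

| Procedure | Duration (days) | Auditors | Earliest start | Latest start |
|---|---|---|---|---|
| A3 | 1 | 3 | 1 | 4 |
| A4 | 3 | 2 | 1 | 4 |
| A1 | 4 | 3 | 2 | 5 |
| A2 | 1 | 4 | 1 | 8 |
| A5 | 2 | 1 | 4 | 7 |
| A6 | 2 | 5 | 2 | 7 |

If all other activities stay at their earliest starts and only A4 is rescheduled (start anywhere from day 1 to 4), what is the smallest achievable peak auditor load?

A4@1: d1:9  d2:10  d3:10  d4:4  d5:4  d6:0  d7:0  d8:0 → peak 10
A4@2: d1:7  d2:10  d3:10  d4:6  d5:4  d6:0  d7:0  d8:0 → peak 10
A4@3: d1:7  d2:8  d3:10  d4:6  d5:6  d6:0  d7:0  d8:0 → peak 10
A4@4: d1:7  d2:8  d3:8  d4:6  d5:6  d6:2  d7:0  d8:0 → peak 8
Best is A4@4, peak 8.

8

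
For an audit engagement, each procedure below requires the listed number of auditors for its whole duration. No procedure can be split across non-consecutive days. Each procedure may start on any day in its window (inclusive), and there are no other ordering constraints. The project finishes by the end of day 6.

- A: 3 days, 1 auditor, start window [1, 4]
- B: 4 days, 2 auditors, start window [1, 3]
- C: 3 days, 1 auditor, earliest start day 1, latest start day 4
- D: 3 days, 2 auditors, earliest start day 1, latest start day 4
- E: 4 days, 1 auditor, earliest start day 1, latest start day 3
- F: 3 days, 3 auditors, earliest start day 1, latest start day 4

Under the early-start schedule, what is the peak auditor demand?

10

Early-start schedule: A@1, B@1, C@1, D@1, E@1, F@1.
Load per day: day 1: 10, day 2: 10, day 3: 10, day 4: 3, day 5: 0, day 6: 0.
Peak is 10.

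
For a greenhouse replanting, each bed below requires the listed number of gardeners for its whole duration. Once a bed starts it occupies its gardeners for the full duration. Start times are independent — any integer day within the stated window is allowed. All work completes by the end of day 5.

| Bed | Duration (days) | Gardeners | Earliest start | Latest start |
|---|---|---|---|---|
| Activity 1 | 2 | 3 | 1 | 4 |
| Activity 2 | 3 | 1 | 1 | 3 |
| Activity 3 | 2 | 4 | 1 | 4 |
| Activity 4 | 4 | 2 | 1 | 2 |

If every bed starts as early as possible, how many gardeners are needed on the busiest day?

10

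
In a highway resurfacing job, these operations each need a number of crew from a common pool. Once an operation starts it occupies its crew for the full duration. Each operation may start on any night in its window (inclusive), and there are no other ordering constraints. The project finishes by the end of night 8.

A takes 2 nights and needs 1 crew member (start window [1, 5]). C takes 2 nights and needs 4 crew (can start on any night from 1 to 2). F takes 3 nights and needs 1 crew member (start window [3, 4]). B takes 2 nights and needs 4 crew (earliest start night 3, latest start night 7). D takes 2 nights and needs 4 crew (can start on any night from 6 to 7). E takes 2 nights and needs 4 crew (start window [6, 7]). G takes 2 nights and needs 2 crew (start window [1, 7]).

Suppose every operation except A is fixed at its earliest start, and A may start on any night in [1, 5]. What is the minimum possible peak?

8

A@1: n1:7  n2:7  n3:5  n4:5  n5:1  n6:8  n7:8  n8:0 → peak 8
A@2: n1:6  n2:7  n3:6  n4:5  n5:1  n6:8  n7:8  n8:0 → peak 8
A@3: n1:6  n2:6  n3:6  n4:6  n5:1  n6:8  n7:8  n8:0 → peak 8
A@4: n1:6  n2:6  n3:5  n4:6  n5:2  n6:8  n7:8  n8:0 → peak 8
A@5: n1:6  n2:6  n3:5  n4:5  n5:2  n6:9  n7:8  n8:0 → peak 9
Best is A@1, peak 8.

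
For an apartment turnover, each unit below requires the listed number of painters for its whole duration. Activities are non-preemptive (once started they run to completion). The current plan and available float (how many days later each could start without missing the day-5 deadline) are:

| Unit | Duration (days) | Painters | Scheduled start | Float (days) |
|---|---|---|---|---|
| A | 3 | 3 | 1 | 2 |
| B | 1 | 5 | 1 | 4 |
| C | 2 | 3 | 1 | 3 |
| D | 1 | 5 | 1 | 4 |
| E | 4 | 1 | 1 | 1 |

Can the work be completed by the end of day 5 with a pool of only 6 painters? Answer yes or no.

The minimum achievable peak is 7; 6 < 7, so no feasible schedule stays within the cap.

no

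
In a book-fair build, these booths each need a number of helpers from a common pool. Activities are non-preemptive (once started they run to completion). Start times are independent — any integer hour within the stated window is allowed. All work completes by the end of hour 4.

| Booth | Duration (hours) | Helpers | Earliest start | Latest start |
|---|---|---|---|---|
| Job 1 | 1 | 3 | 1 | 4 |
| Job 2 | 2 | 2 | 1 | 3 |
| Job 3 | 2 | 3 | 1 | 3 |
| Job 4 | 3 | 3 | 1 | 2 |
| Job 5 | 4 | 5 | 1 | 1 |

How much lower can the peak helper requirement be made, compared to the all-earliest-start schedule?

5

Early-start peak: h1:16  h2:13  h3:8  h4:5 ⇒ 16.
Leveled (Job 1@1, Job 2@1, Job 3@3, Job 4@2, Job 5@1): h1:10  h2:10  h3:11  h4:11 ⇒ 11.
Reduction 16 − 11 = 5.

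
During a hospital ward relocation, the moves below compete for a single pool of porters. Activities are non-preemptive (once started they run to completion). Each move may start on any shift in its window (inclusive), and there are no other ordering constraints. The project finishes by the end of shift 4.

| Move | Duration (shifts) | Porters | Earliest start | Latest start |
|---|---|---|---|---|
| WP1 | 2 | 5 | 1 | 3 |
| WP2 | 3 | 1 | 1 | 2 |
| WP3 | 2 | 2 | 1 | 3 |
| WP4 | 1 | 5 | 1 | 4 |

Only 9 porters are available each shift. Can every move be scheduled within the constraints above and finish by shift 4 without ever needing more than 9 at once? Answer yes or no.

yes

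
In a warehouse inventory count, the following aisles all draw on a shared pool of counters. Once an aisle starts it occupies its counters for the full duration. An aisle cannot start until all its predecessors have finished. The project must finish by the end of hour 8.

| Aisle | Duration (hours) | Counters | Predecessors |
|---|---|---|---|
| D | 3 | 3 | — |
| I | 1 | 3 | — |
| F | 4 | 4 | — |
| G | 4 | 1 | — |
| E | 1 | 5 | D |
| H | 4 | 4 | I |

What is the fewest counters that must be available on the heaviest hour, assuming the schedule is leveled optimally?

Early-start (D@1, I@1, F@1, G@1, E@4, H@2) gives peak 14: h1:11  h2:12  h3:12  h4:14  h5:4  h6:0  h7:0  h8:0.
Shift F→5, H→5.
Schedule D@1, I@1, F@5, G@1, E@4, H@5: h1:7  h2:4  h3:4  h4:6  h5:8  h6:8  h7:8  h8:8 — peak 8.

8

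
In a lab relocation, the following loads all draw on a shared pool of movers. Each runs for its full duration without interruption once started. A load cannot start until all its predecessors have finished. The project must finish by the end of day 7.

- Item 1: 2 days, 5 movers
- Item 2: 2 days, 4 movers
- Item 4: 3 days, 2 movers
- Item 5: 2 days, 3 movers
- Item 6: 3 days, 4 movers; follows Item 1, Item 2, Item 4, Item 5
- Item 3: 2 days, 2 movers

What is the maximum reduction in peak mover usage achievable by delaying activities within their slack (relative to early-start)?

7

Early-start peak: d1:16  d2:16  d3:2  d4:4  d5:4  d6:4  d7:0 ⇒ 16.
Leveled (Item 1@1, Item 2@3, Item 4@1, Item 5@3, Item 6@5, Item 3@1): d1:9  d2:9  d3:9  d4:7  d5:4  d6:4  d7:4 ⇒ 9.
Reduction 16 − 9 = 7.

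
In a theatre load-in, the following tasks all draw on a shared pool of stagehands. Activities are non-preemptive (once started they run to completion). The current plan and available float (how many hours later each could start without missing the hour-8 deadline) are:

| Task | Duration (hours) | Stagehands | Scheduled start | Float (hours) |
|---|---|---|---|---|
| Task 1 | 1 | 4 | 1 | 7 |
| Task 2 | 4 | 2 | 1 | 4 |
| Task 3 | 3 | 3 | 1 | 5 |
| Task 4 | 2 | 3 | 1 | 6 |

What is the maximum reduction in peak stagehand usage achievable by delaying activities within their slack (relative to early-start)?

7

Early-start peak: h1:12  h2:8  h3:5  h4:2  h5:0  h6:0  h7:0  h8:0 ⇒ 12.
Leveled (Task 1@1, Task 2@2, Task 3@2, Task 4@5): h1:4  h2:5  h3:5  h4:5  h5:5  h6:3  h7:0  h8:0 ⇒ 5.
Reduction 12 − 5 = 7.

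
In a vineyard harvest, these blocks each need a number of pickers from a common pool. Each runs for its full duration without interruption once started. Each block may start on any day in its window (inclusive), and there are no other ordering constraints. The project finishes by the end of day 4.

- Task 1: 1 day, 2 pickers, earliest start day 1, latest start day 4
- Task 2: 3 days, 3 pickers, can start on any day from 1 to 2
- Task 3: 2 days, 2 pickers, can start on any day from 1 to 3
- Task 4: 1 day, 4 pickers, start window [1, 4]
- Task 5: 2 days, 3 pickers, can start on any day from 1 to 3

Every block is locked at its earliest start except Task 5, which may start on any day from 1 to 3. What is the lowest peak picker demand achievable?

Task 5@1: d1:14  d2:8  d3:3  d4:0 → peak 14
Task 5@2: d1:11  d2:8  d3:6  d4:0 → peak 11
Task 5@3: d1:11  d2:5  d3:6  d4:3 → peak 11
Best is Task 5@2, peak 11.

11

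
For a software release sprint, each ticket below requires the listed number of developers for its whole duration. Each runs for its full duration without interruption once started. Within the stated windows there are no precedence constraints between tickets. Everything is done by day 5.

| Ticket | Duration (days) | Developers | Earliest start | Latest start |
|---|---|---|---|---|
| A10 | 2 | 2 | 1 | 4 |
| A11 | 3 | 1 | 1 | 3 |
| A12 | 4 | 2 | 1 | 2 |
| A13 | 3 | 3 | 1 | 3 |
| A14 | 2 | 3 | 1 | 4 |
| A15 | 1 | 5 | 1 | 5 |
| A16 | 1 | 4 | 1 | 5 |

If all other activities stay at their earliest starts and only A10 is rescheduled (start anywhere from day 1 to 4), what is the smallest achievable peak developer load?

A10@1: d1:20  d2:11  d3:6  d4:2  d5:0 → peak 20
A10@2: d1:18  d2:11  d3:8  d4:2  d5:0 → peak 18
A10@3: d1:18  d2:9  d3:8  d4:4  d5:0 → peak 18
A10@4: d1:18  d2:9  d3:6  d4:4  d5:2 → peak 18
Best is A10@2, peak 18.

18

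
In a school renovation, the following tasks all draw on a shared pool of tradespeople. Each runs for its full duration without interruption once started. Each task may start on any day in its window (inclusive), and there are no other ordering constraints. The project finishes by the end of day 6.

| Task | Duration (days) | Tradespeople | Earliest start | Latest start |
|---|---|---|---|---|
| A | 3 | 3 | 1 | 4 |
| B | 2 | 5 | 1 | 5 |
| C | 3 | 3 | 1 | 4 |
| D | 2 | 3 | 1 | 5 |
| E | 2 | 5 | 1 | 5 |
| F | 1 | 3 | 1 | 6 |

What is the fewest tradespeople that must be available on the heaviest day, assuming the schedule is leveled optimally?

Early-start (A@1, B@1, C@1, D@1, E@1, F@1) gives peak 22: d1:22  d2:19  d3:6  d4:0  d5:0  d6:0.
Shift C→3, D→3, E→5, F→4.
Schedule A@1, B@1, C@3, D@3, E@5, F@4: d1:8  d2:8  d3:9  d4:9  d5:8  d6:5 — peak 9.

9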